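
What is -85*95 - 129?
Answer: -8204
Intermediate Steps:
-85*95 - 129 = -8075 - 129 = -8204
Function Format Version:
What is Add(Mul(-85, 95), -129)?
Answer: -8204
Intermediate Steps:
Add(Mul(-85, 95), -129) = Add(-8075, -129) = -8204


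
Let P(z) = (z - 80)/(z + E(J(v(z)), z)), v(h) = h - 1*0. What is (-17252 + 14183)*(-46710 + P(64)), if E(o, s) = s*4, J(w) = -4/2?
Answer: 2867062869/20 ≈ 1.4335e+8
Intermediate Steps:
v(h) = h (v(h) = h + 0 = h)
J(w) = -2 (J(w) = -4*½ = -2)
E(o, s) = 4*s
P(z) = (-80 + z)/(5*z) (P(z) = (z - 80)/(z + 4*z) = (-80 + z)/((5*z)) = (-80 + z)*(1/(5*z)) = (-80 + z)/(5*z))
(-17252 + 14183)*(-46710 + P(64)) = (-17252 + 14183)*(-46710 + (⅕)*(-80 + 64)/64) = -3069*(-46710 + (⅕)*(1/64)*(-16)) = -3069*(-46710 - 1/20) = -3069*(-934201/20) = 2867062869/20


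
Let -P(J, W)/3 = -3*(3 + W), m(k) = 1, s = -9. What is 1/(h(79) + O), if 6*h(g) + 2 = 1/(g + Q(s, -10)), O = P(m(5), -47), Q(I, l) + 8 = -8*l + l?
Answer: -846/335297 ≈ -0.0025231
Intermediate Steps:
Q(I, l) = -8 - 7*l (Q(I, l) = -8 + (-8*l + l) = -8 - 7*l)
P(J, W) = 27 + 9*W (P(J, W) = -(-9)*(3 + W) = -3*(-9 - 3*W) = 27 + 9*W)
O = -396 (O = 27 + 9*(-47) = 27 - 423 = -396)
h(g) = -⅓ + 1/(6*(62 + g)) (h(g) = -⅓ + 1/(6*(g + (-8 - 7*(-10)))) = -⅓ + 1/(6*(g + (-8 + 70))) = -⅓ + 1/(6*(g + 62)) = -⅓ + 1/(6*(62 + g)))
1/(h(79) + O) = 1/((-123 - 2*79)/(6*(62 + 79)) - 396) = 1/((⅙)*(-123 - 158)/141 - 396) = 1/((⅙)*(1/141)*(-281) - 396) = 1/(-281/846 - 396) = 1/(-335297/846) = -846/335297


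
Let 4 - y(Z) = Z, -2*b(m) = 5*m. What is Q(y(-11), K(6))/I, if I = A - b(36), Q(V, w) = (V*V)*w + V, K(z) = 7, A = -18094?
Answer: -795/9002 ≈ -0.088314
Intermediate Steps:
b(m) = -5*m/2
y(Z) = 4 - Z
Q(V, w) = V + w*V**2 (Q(V, w) = V**2*w + V = w*V**2 + V = V + w*V**2)
I = -18004 (I = -18094 - (-5)*36/2 = -18094 - 1*(-90) = -18094 + 90 = -18004)
Q(y(-11), K(6))/I = ((4 - 1*(-11))*(1 + (4 - 1*(-11))*7))/(-18004) = ((4 + 11)*(1 + (4 + 11)*7))*(-1/18004) = (15*(1 + 15*7))*(-1/18004) = (15*(1 + 105))*(-1/18004) = (15*106)*(-1/18004) = 1590*(-1/18004) = -795/9002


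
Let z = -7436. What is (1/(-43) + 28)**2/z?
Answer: -1447209/13749164 ≈ -0.10526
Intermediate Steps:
(1/(-43) + 28)**2/z = (1/(-43) + 28)**2/(-7436) = (-1/43 + 28)**2*(-1/7436) = (1203/43)**2*(-1/7436) = (1447209/1849)*(-1/7436) = -1447209/13749164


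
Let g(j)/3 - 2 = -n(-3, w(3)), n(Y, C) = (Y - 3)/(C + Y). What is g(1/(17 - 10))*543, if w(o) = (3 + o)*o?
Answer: 19548/5 ≈ 3909.6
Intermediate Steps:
w(o) = o*(3 + o)
n(Y, C) = (-3 + Y)/(C + Y)
g(j) = 36/5 (g(j) = 6 + 3*(-(-3 - 3)/(3*(3 + 3) - 3)) = 6 + 3*(-(-6)/(3*6 - 3)) = 6 + 3*(-(-6)/(18 - 3)) = 6 + 3*(-(-6)/15) = 6 + 3*(-1*(-⅖)) = 6 + 3*(⅖) = 6 + 6/5 = 36/5)
g(1/(17 - 10))*543 = (36/5)*543 = 19548/5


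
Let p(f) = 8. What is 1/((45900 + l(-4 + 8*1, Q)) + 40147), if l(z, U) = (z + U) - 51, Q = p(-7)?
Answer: 1/86008 ≈ 1.1627e-5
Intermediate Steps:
Q = 8
l(z, U) = -51 + U + z (l(z, U) = (U + z) - 51 = -51 + U + z)
1/((45900 + l(-4 + 8*1, Q)) + 40147) = 1/((45900 + (-51 + 8 + (-4 + 8*1))) + 40147) = 1/((45900 + (-51 + 8 + (-4 + 8))) + 40147) = 1/((45900 + (-51 + 8 + 4)) + 40147) = 1/((45900 - 39) + 40147) = 1/(45861 + 40147) = 1/86008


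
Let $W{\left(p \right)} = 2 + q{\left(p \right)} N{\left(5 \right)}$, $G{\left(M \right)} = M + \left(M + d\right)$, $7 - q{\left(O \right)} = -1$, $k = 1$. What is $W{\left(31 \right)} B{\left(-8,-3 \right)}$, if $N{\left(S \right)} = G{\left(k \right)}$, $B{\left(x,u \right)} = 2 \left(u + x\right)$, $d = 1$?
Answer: $-572$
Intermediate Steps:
$q{\left(O \right)} = 8$ ($q{\left(O \right)} = 7 - -1 = 7 + 1 = 8$)
$B{\left(x,u \right)} = 2 u + 2 x$
$G{\left(M \right)} = 1 + 2 M$ ($G{\left(M \right)} = M + \left(M + 1\right) = M + \left(1 + M\right) = 1 + 2 M$)
$N{\left(S \right)} = 3$ ($N{\left(S \right)} = 1 + 2 \cdot 1 = 1 + 2 = 3$)
$W{\left(p \right)} = 26$ ($W{\left(p \right)} = 2 + 8 \cdot 3 = 2 + 24 = 26$)
$W{\left(31 \right)} B{\left(-8,-3 \right)} = 26 \left(2 \left(-3\right) + 2 \left(-8\right)\right) = 26 \left(-6 - 16\right) = 26 \left(-22\right) = -572$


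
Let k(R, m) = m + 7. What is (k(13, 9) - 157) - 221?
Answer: -362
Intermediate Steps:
k(R, m) = 7 + m
(k(13, 9) - 157) - 221 = ((7 + 9) - 157) - 221 = (16 - 157) - 221 = -141 - 221 = -362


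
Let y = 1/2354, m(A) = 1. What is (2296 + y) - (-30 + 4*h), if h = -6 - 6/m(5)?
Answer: 5588397/2354 ≈ 2374.0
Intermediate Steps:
y = 1/2354 ≈ 0.00042481
h = -12 (h = -6 - 6/1 = -6 - 6 = -12)
(2296 + y) - (-30 + 4*h) = (2296 + 1/2354) - (-30 + 4*(-12)) = 5404785/2354 - (-30 - 48) = 5404785/2354 - 1*(-78) = 5404785/2354 + 78 = 5588397/2354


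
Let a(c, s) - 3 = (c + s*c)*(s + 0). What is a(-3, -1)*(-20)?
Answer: -60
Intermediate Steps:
a(c, s) = 3 + s*(c + c*s) (a(c, s) = 3 + (c + s*c)*(s + 0) = 3 + (c + c*s)*s = 3 + s*(c + c*s))
a(-3, -1)*(-20) = (3 - 3*(-1) - 3*(-1)**2)*(-20) = (3 + 3 - 3*1)*(-20) = (3 + 3 - 3)*(-20) = 3*(-20) = -60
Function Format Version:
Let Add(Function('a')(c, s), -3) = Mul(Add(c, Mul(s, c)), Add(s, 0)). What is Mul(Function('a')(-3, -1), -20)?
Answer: -60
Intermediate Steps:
Function('a')(c, s) = Add(3, Mul(s, Add(c, Mul(c, s)))) (Function('a')(c, s) = Add(3, Mul(Add(c, Mul(s, c)), Add(s, 0))) = Add(3, Mul(Add(c, Mul(c, s)), s)) = Add(3, Mul(s, Add(c, Mul(c, s)))))
Mul(Function('a')(-3, -1), -20) = Mul(Add(3, Mul(-3, -1), Mul(-3, Pow(-1, 2))), -20) = Mul(Add(3, 3, Mul(-3, 1)), -20) = Mul(Add(3, 3, -3), -20) = Mul(3, -20) = -60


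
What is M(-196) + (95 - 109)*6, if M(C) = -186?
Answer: -270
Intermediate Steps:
M(-196) + (95 - 109)*6 = -186 + (95 - 109)*6 = -186 - 14*6 = -186 - 84 = -270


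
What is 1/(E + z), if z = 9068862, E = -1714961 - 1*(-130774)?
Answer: 1/7484675 ≈ 1.3361e-7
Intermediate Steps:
E = -1584187 (E = -1714961 + 130774 = -1584187)
1/(E + z) = 1/(-1584187 + 9068862) = 1/7484675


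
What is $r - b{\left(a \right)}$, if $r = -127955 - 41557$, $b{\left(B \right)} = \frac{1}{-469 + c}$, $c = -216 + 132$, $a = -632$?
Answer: $- \frac{93740135}{553} \approx -1.6951 \cdot 10^{5}$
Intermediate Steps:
$c = -84$
$b{\left(B \right)} = - \frac{1}{553}$ ($b{\left(B \right)} = \frac{1}{-469 - 84} = \frac{1}{-553} = - \frac{1}{553}$)
$r = -169512$
$r - b{\left(a \right)} = -169512 - - \frac{1}{553} = -169512 + \frac{1}{553} = - \frac{93740135}{553}$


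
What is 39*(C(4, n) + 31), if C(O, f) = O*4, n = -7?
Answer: 1833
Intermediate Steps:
C(O, f) = 4*O
39*(C(4, n) + 31) = 39*(4*4 + 31) = 39*(16 + 31) = 39*47 = 1833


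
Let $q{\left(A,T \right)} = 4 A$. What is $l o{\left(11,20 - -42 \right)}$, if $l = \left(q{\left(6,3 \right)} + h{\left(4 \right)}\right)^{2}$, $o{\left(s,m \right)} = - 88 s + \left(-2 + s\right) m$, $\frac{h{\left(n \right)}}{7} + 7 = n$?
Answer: $-3690$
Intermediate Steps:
$h{\left(n \right)} = -49 + 7 n$
$o{\left(s,m \right)} = - 88 s + m \left(-2 + s\right)$
$l = 9$ ($l = \left(4 \cdot 6 + \left(-49 + 7 \cdot 4\right)\right)^{2} = \left(24 + \left(-49 + 28\right)\right)^{2} = \left(24 - 21\right)^{2} = 3^{2} = 9$)
$l o{\left(11,20 - -42 \right)} = 9 \left(\left(-88\right) 11 - 2 \left(20 - -42\right) + \left(20 - -42\right) 11\right) = 9 \left(-968 - 2 \left(20 + 42\right) + \left(20 + 42\right) 11\right) = 9 \left(-968 - 124 + 62 \cdot 11\right) = 9 \left(-968 - 124 + 682\right) = 9 \left(-410\right) = -3690$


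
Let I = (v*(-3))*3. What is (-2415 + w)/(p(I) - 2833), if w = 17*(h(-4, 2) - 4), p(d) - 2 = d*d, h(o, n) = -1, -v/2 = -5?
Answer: -2500/5269 ≈ -0.47447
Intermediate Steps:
v = 10 (v = -2*(-5) = 10)
I = -90 (I = (10*(-3))*3 = -30*3 = -90)
p(d) = 2 + d² (p(d) = 2 + d*d = 2 + d²)
w = -85 (w = 17*(-1 - 4) = 17*(-5) = -85)
(-2415 + w)/(p(I) - 2833) = (-2415 - 85)/((2 + (-90)²) - 2833) = -2500/((2 + 8100) - 2833) = -2500/(8102 - 2833) = -2500/5269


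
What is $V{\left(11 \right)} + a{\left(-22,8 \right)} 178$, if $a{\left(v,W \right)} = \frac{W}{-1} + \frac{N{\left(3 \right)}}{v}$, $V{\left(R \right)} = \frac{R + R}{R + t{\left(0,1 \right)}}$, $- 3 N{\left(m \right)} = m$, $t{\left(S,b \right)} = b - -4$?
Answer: $- \frac{124479}{88} \approx -1414.5$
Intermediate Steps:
$t{\left(S,b \right)} = 4 + b$ ($t{\left(S,b \right)} = b + 4 = 4 + b$)
$N{\left(m \right)} = - \frac{m}{3}$
$V{\left(R \right)} = \frac{2 R}{5 + R}$ ($V{\left(R \right)} = \frac{R + R}{R + \left(4 + 1\right)} = \frac{2 R}{R + 5} = \frac{2 R}{5 + R}$)
$a{\left(v,W \right)} = - W - \frac{1}{v}$ ($a{\left(v,W \right)} = \frac{W}{-1} + \frac{\left(- \frac{1}{3}\right) 3}{v} = W \left(-1\right) - \frac{1}{v} = - W - \frac{1}{v}$)
$V{\left(11 \right)} + a{\left(-22,8 \right)} 178 = 2 \cdot 11 \frac{1}{5 + 11} + \left(\left(-1\right) 8 - \frac{1}{-22}\right) 178 = 2 \cdot 11 \cdot \frac{1}{16} + \left(-8 - - \frac{1}{22}\right) 178 = 2 \cdot 11 \cdot \frac{1}{16} + \left(-8 + \frac{1}{22}\right) 178 = \frac{11}{8} - \frac{15575}{11} = - \frac{124479}{88}$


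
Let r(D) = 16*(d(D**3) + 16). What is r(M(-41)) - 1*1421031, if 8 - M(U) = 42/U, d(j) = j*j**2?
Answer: 2078922700653393420060225/327381934393961 ≈ 6.3501e+9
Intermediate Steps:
d(j) = j**3
M(U) = 8 - 42/U
r(D) = 256 + 16*D**9 (r(D) = 16*((D**3)**3 + 16) = 16*(D**9 + 16) = 16*(16 + D**9) = 256 + 16*D**9)
r(M(-41)) - 1*1421031 = (256 + 16*(8 - 42/(-41))**9) - 1*1421031 = (256 + 16*(8 - 42*(-1/41))**9) - 1421031 = (256 + 16*(8 + 42/41)**9) - 1421031 = (256 + 16*(370/41)**9) - 1421031 = (256 + 16*(129961739795077000000000/327381934393961)) - 1421031 = (256 + 2079387836721232000000000/327381934393961) - 1421031 = 2079387920531007204854016/327381934393961 - 1421031 = 2078922700653393420060225/327381934393961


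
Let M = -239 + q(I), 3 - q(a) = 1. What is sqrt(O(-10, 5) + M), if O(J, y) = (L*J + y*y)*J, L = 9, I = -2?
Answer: sqrt(413) ≈ 20.322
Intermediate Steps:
q(a) = 2 (q(a) = 3 - 1*1 = 3 - 1 = 2)
O(J, y) = J*(y**2 + 9*J) (O(J, y) = (9*J + y*y)*J = (9*J + y**2)*J = (y**2 + 9*J)*J = J*(y**2 + 9*J))
M = -237 (M = -239 + 2 = -237)
sqrt(O(-10, 5) + M) = sqrt(-10*(5**2 + 9*(-10)) - 237) = sqrt(-10*(25 - 90) - 237) = sqrt(-10*(-65) - 237) = sqrt(650 - 237) = sqrt(413)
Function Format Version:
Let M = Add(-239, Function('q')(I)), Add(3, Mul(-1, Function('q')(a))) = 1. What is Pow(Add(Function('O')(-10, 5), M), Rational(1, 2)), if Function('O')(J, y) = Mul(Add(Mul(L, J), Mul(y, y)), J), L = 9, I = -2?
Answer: Pow(413, Rational(1, 2)) ≈ 20.322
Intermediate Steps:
Function('q')(a) = 2 (Function('q')(a) = Add(3, Mul(-1, 1)) = Add(3, -1) = 2)
Function('O')(J, y) = Mul(J, Add(Pow(y, 2), Mul(9, J))) (Function('O')(J, y) = Mul(Add(Mul(9, J), Mul(y, y)), J) = Mul(Add(Mul(9, J), Pow(y, 2)), J) = Mul(Add(Pow(y, 2), Mul(9, J)), J) = Mul(J, Add(Pow(y, 2), Mul(9, J))))
M = -237 (M = Add(-239, 2) = -237)
Pow(Add(Function('O')(-10, 5), M), Rational(1, 2)) = Pow(Add(Mul(-10, Add(Pow(5, 2), Mul(9, -10))), -237), Rational(1, 2)) = Pow(Add(Mul(-10, Add(25, -90)), -237), Rational(1, 2)) = Pow(Add(Mul(-10, -65), -237), Rational(1, 2)) = Pow(Add(650, -237), Rational(1, 2)) = Pow(413, Rational(1, 2))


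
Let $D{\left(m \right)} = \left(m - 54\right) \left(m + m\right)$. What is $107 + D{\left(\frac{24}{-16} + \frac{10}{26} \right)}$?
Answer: $\frac{77723}{338} \approx 229.95$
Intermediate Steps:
$D{\left(m \right)} = 2 m \left(-54 + m\right)$ ($D{\left(m \right)} = \left(-54 + m\right) 2 m = 2 m \left(-54 + m\right)$)
$107 + D{\left(\frac{24}{-16} + \frac{10}{26} \right)} = 107 + 2 \left(\frac{24}{-16} + \frac{10}{26}\right) \left(-54 + \left(\frac{24}{-16} + \frac{10}{26}\right)\right) = 107 + 2 \left(24 \left(- \frac{1}{16}\right) + 10 \cdot \frac{1}{26}\right) \left(-54 + \left(24 \left(- \frac{1}{16}\right) + 10 \cdot \frac{1}{26}\right)\right) = 107 + 2 \left(- \frac{3}{2} + \frac{5}{13}\right) \left(-54 + \left(- \frac{3}{2} + \frac{5}{13}\right)\right) = 107 + 2 \left(- \frac{29}{26}\right) \left(-54 - \frac{29}{26}\right) = 107 + 2 \left(- \frac{29}{26}\right) \left(- \frac{1433}{26}\right) = 107 + \frac{41557}{338} = \frac{77723}{338}$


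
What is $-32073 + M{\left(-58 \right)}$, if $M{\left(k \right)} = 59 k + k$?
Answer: $-35553$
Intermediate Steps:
$M{\left(k \right)} = 60 k$
$-32073 + M{\left(-58 \right)} = -32073 + 60 \left(-58\right) = -32073 - 3480 = -35553$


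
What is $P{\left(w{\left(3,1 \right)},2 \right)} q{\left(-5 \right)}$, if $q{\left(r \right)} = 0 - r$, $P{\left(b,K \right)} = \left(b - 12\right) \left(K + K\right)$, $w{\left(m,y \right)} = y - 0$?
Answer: $-220$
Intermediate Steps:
$w{\left(m,y \right)} = y$ ($w{\left(m,y \right)} = y + 0 = y$)
$P{\left(b,K \right)} = 2 K \left(-12 + b\right)$ ($P{\left(b,K \right)} = \left(-12 + b\right) 2 K = 2 K \left(-12 + b\right)$)
$q{\left(r \right)} = - r$
$P{\left(w{\left(3,1 \right)},2 \right)} q{\left(-5 \right)} = 2 \cdot 2 \left(-12 + 1\right) \left(\left(-1\right) \left(-5\right)\right) = 2 \cdot 2 \left(-11\right) 5 = \left(-44\right) 5 = -220$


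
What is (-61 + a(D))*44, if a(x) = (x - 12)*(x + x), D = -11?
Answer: 19580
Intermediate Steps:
a(x) = 2*x*(-12 + x) (a(x) = (-12 + x)*(2*x) = 2*x*(-12 + x))
(-61 + a(D))*44 = (-61 + 2*(-11)*(-12 - 11))*44 = (-61 + 2*(-11)*(-23))*44 = (-61 + 506)*44 = 445*44 = 19580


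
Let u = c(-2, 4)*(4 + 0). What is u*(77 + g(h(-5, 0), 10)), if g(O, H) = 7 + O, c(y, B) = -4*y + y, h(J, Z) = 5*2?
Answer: 2256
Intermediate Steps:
h(J, Z) = 10
c(y, B) = -3*y
u = 24 (u = (-3*(-2))*(4 + 0) = 6*4 = 24)
u*(77 + g(h(-5, 0), 10)) = 24*(77 + (7 + 10)) = 24*(77 + 17) = 24*94 = 2256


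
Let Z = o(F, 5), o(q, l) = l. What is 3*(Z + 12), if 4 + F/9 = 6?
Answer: 51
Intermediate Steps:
F = 18 (F = -36 + 9*6 = -36 + 54 = 18)
Z = 5
3*(Z + 12) = 3*(5 + 12) = 3*17 = 51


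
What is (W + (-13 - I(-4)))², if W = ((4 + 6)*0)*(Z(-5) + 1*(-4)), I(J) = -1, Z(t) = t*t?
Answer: 144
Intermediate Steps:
Z(t) = t²
W = 0 (W = ((4 + 6)*0)*((-5)² + 1*(-4)) = (10*0)*(25 - 4) = 0*21 = 0)
(W + (-13 - I(-4)))² = (0 + (-13 - 1*(-1)))² = (0 + (-13 + 1))² = (0 - 12)² = (-12)² = 144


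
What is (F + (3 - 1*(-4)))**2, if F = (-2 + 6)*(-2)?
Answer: 1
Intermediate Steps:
F = -8 (F = 4*(-2) = -8)
(F + (3 - 1*(-4)))**2 = (-8 + (3 - 1*(-4)))**2 = (-8 + (3 + 4))**2 = (-8 + 7)**2 = (-1)**2 = 1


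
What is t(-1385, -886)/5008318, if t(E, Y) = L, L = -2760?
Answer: -1380/2504159 ≈ -0.00055108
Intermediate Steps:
t(E, Y) = -2760
t(-1385, -886)/5008318 = -2760/5008318 = -2760*1/5008318 = -1380/2504159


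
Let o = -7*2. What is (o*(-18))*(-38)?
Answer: -9576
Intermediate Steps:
o = -14
(o*(-18))*(-38) = -14*(-18)*(-38) = 252*(-38) = -9576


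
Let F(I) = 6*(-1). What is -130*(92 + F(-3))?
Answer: -11180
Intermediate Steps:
F(I) = -6
-130*(92 + F(-3)) = -130*(92 - 6) = -130*86 = -11180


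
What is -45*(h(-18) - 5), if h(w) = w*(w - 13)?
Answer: -24885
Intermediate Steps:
h(w) = w*(-13 + w)
-45*(h(-18) - 5) = -45*(-18*(-13 - 18) - 5) = -45*(-18*(-31) - 5) = -45*(558 - 5) = -45*553 = -24885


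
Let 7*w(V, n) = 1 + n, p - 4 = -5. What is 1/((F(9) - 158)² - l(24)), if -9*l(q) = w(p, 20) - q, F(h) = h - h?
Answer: 3/74885 ≈ 4.0061e-5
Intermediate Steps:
p = -1 (p = 4 - 5 = -1)
F(h) = 0
w(V, n) = ⅐ + n/7 (w(V, n) = (1 + n)/7 = ⅐ + n/7)
l(q) = -⅓ + q/9 (l(q) = -((⅐ + (⅐)*20) - q)/9 = -((⅐ + 20/7) - q)/9 = -(3 - q)/9 = -⅓ + q/9)
1/((F(9) - 158)² - l(24)) = 1/((0 - 158)² - (-⅓ + (⅑)*24)) = 1/((-158)² - (-⅓ + 8/3)) = 1/(24964 - 1*7/3) = 1/(24964 - 7/3) = 1/(74885/3) = 3/74885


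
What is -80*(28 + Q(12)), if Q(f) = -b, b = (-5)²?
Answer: -240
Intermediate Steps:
b = 25
Q(f) = -25 (Q(f) = -1*25 = -25)
-80*(28 + Q(12)) = -80*(28 - 25) = -80*3 = -240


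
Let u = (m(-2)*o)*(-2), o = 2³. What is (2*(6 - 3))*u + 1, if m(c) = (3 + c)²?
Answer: -95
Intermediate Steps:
o = 8
u = -16 (u = ((3 - 2)²*8)*(-2) = (1²*8)*(-2) = (1*8)*(-2) = 8*(-2) = -16)
(2*(6 - 3))*u + 1 = (2*(6 - 3))*(-16) + 1 = (2*3)*(-16) + 1 = 6*(-16) + 1 = -96 + 1 = -95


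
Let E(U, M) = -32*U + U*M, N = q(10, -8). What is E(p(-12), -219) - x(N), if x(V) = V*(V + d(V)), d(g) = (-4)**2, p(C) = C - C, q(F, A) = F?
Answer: -260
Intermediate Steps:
p(C) = 0
d(g) = 16
N = 10
E(U, M) = -32*U + M*U
x(V) = V*(16 + V) (x(V) = V*(V + 16) = V*(16 + V))
E(p(-12), -219) - x(N) = 0*(-32 - 219) - 10*(16 + 10) = 0*(-251) - 10*26 = 0 - 1*260 = 0 - 260 = -260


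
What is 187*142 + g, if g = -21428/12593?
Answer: 334373094/12593 ≈ 26552.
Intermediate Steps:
g = -21428/12593 (g = -21428*1/12593 = -21428/12593 ≈ -1.7016)
187*142 + g = 187*142 - 21428/12593 = 26554 - 21428/12593 = 334373094/12593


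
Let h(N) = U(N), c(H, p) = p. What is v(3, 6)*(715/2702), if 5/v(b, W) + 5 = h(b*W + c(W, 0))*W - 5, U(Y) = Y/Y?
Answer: -3575/10808 ≈ -0.33077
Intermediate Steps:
U(Y) = 1
h(N) = 1
v(b, W) = 5/(-10 + W) (v(b, W) = 5/(-5 + (1*W - 5)) = 5/(-5 + (W - 5)) = 5/(-5 + (-5 + W)) = 5/(-10 + W))
v(3, 6)*(715/2702) = (5/(-10 + 6))*(715/2702) = (5/(-4))*(715*(1/2702)) = (5*(-¼))*(715/2702) = -5/4*715/2702 = -3575/10808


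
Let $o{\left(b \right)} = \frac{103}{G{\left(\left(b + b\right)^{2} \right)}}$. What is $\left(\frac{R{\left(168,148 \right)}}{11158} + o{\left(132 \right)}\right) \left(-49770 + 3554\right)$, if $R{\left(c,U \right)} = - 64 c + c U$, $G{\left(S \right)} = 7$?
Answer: $- \frac{4120017752}{5579} \approx -7.3849 \cdot 10^{5}$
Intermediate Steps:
$R{\left(c,U \right)} = - 64 c + U c$
$o{\left(b \right)} = \frac{103}{7}$
$\left(\frac{R{\left(168,148 \right)}}{11158} + o{\left(132 \right)}\right) \left(-49770 + 3554\right) = \left(\frac{168 \left(-64 + 148\right)}{11158} + \frac{103}{7}\right) \left(-49770 + 3554\right) = \left(168 \cdot 84 \cdot \frac{1}{11158} + \frac{103}{7}\right) \left(-46216\right) = \left(14112 \cdot \frac{1}{11158} + \frac{103}{7}\right) \left(-46216\right) = \left(\frac{1008}{797} + \frac{103}{7}\right) \left(-46216\right) = \frac{89147}{5579} \left(-46216\right) = - \frac{4120017752}{5579}$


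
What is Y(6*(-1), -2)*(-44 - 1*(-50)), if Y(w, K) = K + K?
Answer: -24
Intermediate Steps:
Y(w, K) = 2*K
Y(6*(-1), -2)*(-44 - 1*(-50)) = (2*(-2))*(-44 - 1*(-50)) = -4*(-44 + 50) = -4*6 = -24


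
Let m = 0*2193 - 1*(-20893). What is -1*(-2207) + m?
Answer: 23100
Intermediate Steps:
m = 20893 (m = 0 + 20893 = 20893)
-1*(-2207) + m = -1*(-2207) + 20893 = 2207 + 20893 = 23100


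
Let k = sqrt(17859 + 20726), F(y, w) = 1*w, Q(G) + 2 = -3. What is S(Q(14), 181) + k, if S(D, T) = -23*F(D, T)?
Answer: -4163 + sqrt(38585) ≈ -3966.6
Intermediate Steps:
Q(G) = -5 (Q(G) = -2 - 3 = -5)
F(y, w) = w
S(D, T) = -23*T
k = sqrt(38585) ≈ 196.43
S(Q(14), 181) + k = -23*181 + sqrt(38585) = -4163 + sqrt(38585)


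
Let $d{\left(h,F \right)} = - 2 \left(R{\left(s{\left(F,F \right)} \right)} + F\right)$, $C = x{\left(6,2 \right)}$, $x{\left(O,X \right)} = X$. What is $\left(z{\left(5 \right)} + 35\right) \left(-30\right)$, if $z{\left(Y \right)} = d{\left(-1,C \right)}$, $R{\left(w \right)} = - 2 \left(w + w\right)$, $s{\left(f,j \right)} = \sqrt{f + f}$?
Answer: $-1410$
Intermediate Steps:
$s{\left(f,j \right)} = \sqrt{2} \sqrt{f}$ ($s{\left(f,j \right)} = \sqrt{2 f} = \sqrt{2} \sqrt{f}$)
$C = 2$
$R{\left(w \right)} = - 4 w$ ($R{\left(w \right)} = - 2 \cdot 2 w = - 4 w$)
$d{\left(h,F \right)} = - 2 F + 8 \sqrt{2} \sqrt{F}$ ($d{\left(h,F \right)} = - 2 \left(- 4 \sqrt{2} \sqrt{F} + F\right) = - 2 \left(F - 4 \sqrt{2} \sqrt{F}\right) = - 2 F + 8 \sqrt{2} \sqrt{F}$)
$z{\left(Y \right)} = 12$ ($z{\left(Y \right)} = \left(-2\right) 2 + 8 \sqrt{2} \sqrt{2} = -4 + 16 = 12$)
$\left(z{\left(5 \right)} + 35\right) \left(-30\right) = \left(12 + 35\right) \left(-30\right) = 47 \left(-30\right) = -1410$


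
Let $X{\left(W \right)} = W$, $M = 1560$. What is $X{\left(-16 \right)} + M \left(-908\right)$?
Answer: $-1416496$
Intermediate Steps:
$X{\left(-16 \right)} + M \left(-908\right) = -16 + 1560 \left(-908\right) = -16 - 1416480 = -1416496$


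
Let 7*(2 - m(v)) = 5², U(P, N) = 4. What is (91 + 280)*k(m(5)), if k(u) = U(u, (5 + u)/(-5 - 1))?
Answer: 1484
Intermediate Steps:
m(v) = -11/7 (m(v) = 2 - ⅐*5² = 2 - ⅐*25 = 2 - 25/7 = -11/7)
k(u) = 4
(91 + 280)*k(m(5)) = (91 + 280)*4 = 371*4 = 1484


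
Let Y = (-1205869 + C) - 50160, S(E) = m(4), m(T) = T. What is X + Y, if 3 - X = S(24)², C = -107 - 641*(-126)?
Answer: -1175383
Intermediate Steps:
S(E) = 4
C = 80659 (C = -107 + 80766 = 80659)
X = -13 (X = 3 - 1*4² = 3 - 1*16 = 3 - 16 = -13)
Y = -1175370 (Y = (-1205869 + 80659) - 50160 = -1125210 - 50160 = -1175370)
X + Y = -13 - 1175370 = -1175383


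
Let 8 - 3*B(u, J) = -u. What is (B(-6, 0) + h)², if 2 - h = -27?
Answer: 7921/9 ≈ 880.11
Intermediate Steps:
h = 29 (h = 2 - 1*(-27) = 2 + 27 = 29)
B(u, J) = 8/3 + u/3 (B(u, J) = 8/3 - (-1)*u/3 = 8/3 + u/3)
(B(-6, 0) + h)² = ((8/3 + (⅓)*(-6)) + 29)² = ((8/3 - 2) + 29)² = (⅔ + 29)² = (89/3)² = 7921/9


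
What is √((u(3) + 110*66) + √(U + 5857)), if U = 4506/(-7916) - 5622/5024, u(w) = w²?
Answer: √(2806891034980884 + 310703*√9044007177069697)/621406 ≈ 85.706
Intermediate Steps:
U = -8392737/4971248 (U = 4506*(-1/7916) - 5622*1/5024 = -2253/3958 - 2811/2512 = -8392737/4971248 ≈ -1.6883)
√((u(3) + 110*66) + √(U + 5857)) = √((3² + 110*66) + √(-8392737/4971248 + 5857)) = √((9 + 7260) + √(29108206799/4971248)) = √(7269 + √9044007177069697/1242812)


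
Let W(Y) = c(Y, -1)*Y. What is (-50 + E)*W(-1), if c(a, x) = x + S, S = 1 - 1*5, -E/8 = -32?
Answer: 1030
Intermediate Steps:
E = 256 (E = -8*(-32) = 256)
S = -4 (S = 1 - 5 = -4)
c(a, x) = -4 + x (c(a, x) = x - 4 = -4 + x)
W(Y) = -5*Y (W(Y) = (-4 - 1)*Y = -5*Y)
(-50 + E)*W(-1) = (-50 + 256)*(-5*(-1)) = 206*5 = 1030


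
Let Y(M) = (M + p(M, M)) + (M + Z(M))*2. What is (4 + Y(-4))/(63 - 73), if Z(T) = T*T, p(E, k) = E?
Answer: -2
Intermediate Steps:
Z(T) = T**2
Y(M) = 2*M**2 + 4*M (Y(M) = (M + M) + (M + M**2)*2 = 2*M + (2*M + 2*M**2) = 2*M**2 + 4*M)
(4 + Y(-4))/(63 - 73) = (4 + 2*(-4)*(2 - 4))/(63 - 73) = (4 + 2*(-4)*(-2))/(-10) = (4 + 16)*(-1/10) = 20*(-1/10) = -2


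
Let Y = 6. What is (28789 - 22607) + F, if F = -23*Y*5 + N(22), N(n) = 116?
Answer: 5608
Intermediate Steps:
F = -574 (F = -138*5 + 116 = -23*30 + 116 = -690 + 116 = -574)
(28789 - 22607) + F = (28789 - 22607) - 574 = 6182 - 574 = 5608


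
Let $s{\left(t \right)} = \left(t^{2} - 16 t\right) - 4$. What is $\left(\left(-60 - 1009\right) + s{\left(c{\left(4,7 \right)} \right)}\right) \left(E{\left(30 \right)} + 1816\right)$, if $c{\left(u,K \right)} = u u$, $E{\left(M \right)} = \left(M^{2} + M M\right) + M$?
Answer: $-3912158$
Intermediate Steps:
$E{\left(M \right)} = M + 2 M^{2}$ ($E{\left(M \right)} = \left(M^{2} + M^{2}\right) + M = 2 M^{2} + M = M + 2 M^{2}$)
$c{\left(u,K \right)} = u^{2}$
$s{\left(t \right)} = -4 + t^{2} - 16 t$
$\left(\left(-60 - 1009\right) + s{\left(c{\left(4,7 \right)} \right)}\right) \left(E{\left(30 \right)} + 1816\right) = \left(\left(-60 - 1009\right) - \left(4 - 256 + 256\right)\right) \left(30 \left(1 + 2 \cdot 30\right) + 1816\right) = \left(-1069 - \left(260 - 256\right)\right) \left(30 \left(1 + 60\right) + 1816\right) = \left(-1069 - 4\right) \left(30 \cdot 61 + 1816\right) = \left(-1069 - 4\right) \left(1830 + 1816\right) = \left(-1073\right) 3646 = -3912158$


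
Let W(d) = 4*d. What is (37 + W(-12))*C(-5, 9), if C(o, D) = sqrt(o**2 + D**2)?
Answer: -11*sqrt(106) ≈ -113.25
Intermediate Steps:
C(o, D) = sqrt(D**2 + o**2)
(37 + W(-12))*C(-5, 9) = (37 + 4*(-12))*sqrt(9**2 + (-5)**2) = (37 - 48)*sqrt(81 + 25) = -11*sqrt(106)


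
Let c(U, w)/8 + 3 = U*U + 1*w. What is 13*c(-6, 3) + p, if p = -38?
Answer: 3706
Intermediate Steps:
c(U, w) = -24 + 8*w + 8*U² (c(U, w) = -24 + 8*(U*U + 1*w) = -24 + 8*(U² + w) = -24 + 8*(w + U²) = -24 + (8*w + 8*U²) = -24 + 8*w + 8*U²)
13*c(-6, 3) + p = 13*(-24 + 8*3 + 8*(-6)²) - 38 = 13*(-24 + 24 + 8*36) - 38 = 13*(-24 + 24 + 288) - 38 = 13*288 - 38 = 3744 - 38 = 3706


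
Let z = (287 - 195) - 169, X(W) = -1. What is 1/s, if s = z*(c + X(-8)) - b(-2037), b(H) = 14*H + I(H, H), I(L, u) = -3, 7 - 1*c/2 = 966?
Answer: 1/176284 ≈ 5.6727e-6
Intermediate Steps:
c = -1918 (c = 14 - 2*966 = 14 - 1932 = -1918)
b(H) = -3 + 14*H (b(H) = 14*H - 3 = -3 + 14*H)
z = -77 (z = 92 - 169 = -77)
s = 176284 (s = -77*(-1918 - 1) - (-3 + 14*(-2037)) = -77*(-1919) - (-3 - 28518) = 147763 - 1*(-28521) = 147763 + 28521 = 176284)
1/s = 1/176284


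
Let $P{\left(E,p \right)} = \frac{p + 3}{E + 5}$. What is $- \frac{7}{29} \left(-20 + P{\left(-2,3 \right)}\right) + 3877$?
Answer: $\frac{112559}{29} \approx 3881.3$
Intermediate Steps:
$P{\left(E,p \right)} = \frac{3 + p}{5 + E}$
$- \frac{7}{29} \left(-20 + P{\left(-2,3 \right)}\right) + 3877 = - \frac{7}{29} \left(-20 + \frac{3 + 3}{5 - 2}\right) + 3877 = \left(-7\right) \frac{1}{29} \left(-20 + \frac{1}{3} \cdot 6\right) + 3877 = - \frac{7 \left(-20 + \frac{1}{3} \cdot 6\right)}{29} + 3877 = - \frac{7 \left(-20 + 2\right)}{29} + 3877 = \left(- \frac{7}{29}\right) \left(-18\right) + 3877 = \frac{126}{29} + 3877 = \frac{112559}{29}$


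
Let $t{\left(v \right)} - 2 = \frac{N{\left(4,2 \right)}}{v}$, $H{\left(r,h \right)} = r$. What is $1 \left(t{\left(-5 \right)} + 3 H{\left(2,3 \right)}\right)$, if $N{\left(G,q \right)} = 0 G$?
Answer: $8$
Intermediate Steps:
$N{\left(G,q \right)} = 0$
$t{\left(v \right)} = 2$ ($t{\left(v \right)} = 2 + \frac{0}{v} = 2 + 0 = 2$)
$1 \left(t{\left(-5 \right)} + 3 H{\left(2,3 \right)}\right) = 1 \left(2 + 3 \cdot 2\right) = 1 \left(2 + 6\right) = 1 \cdot 8 = 8$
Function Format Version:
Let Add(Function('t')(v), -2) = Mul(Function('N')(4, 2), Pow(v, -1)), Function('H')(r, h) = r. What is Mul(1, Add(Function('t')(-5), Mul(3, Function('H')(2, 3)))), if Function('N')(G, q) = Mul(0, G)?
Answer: 8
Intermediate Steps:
Function('N')(G, q) = 0
Function('t')(v) = 2 (Function('t')(v) = Add(2, Mul(0, Pow(v, -1))) = Add(2, 0) = 2)
Mul(1, Add(Function('t')(-5), Mul(3, Function('H')(2, 3)))) = Mul(1, Add(2, Mul(3, 2))) = Mul(1, Add(2, 6)) = Mul(1, 8) = 8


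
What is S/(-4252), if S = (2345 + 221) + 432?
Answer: -1499/2126 ≈ -0.70508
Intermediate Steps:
S = 2998 (S = 2566 + 432 = 2998)
S/(-4252) = 2998/(-4252) = 2998*(-1/4252) = -1499/2126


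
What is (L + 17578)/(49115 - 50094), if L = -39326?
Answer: 21748/979 ≈ 22.215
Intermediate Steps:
(L + 17578)/(49115 - 50094) = (-39326 + 17578)/(49115 - 50094) = -21748/(-979) = -21748*(-1/979) = 21748/979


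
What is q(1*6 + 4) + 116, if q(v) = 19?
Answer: 135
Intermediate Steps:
q(1*6 + 4) + 116 = 19 + 116 = 135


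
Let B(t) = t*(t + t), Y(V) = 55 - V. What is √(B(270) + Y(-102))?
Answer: √145957 ≈ 382.04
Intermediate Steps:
B(t) = 2*t² (B(t) = t*(2*t) = 2*t²)
√(B(270) + Y(-102)) = √(2*270² + (55 - 1*(-102))) = √(2*72900 + (55 + 102)) = √(145800 + 157) = √145957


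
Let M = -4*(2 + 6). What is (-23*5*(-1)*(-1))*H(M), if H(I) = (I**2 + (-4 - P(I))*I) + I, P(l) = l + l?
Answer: 106720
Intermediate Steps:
M = -32 (M = -4*8 = -32)
P(l) = 2*l
H(I) = I + I**2 + I*(-4 - 2*I) (H(I) = (I**2 + (-4 - 2*I)*I) + I = (I**2 + I*(-4 - 2*I)) + I = I + I**2 + I*(-4 - 2*I))
(-23*5*(-1)*(-1))*H(M) = (-23*5*(-1)*(-1))*(-1*(-32)*(3 - 32)) = (-(-115)*(-1))*(-1*(-32)*(-29)) = -23*5*(-928) = -115*(-928) = 106720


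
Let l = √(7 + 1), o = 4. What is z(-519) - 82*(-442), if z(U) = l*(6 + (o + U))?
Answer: 36244 - 1018*√2 ≈ 34804.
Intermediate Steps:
l = 2*√2 (l = √8 = 2*√2 ≈ 2.8284)
z(U) = 2*√2*(10 + U) (z(U) = (2*√2)*(6 + (4 + U)) = (2*√2)*(10 + U) = 2*√2*(10 + U))
z(-519) - 82*(-442) = 2*√2*(10 - 519) - 82*(-442) = 2*√2*(-509) - 1*(-36244) = -1018*√2 + 36244 = 36244 - 1018*√2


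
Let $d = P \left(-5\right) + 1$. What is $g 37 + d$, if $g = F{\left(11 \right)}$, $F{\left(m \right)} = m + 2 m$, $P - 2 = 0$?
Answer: $1212$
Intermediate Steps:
$P = 2$ ($P = 2 + 0 = 2$)
$d = -9$ ($d = 2 \left(-5\right) + 1 = -10 + 1 = -9$)
$F{\left(m \right)} = 3 m$
$g = 33$ ($g = 3 \cdot 11 = 33$)
$g 37 + d = 33 \cdot 37 - 9 = 1221 - 9 = 1212$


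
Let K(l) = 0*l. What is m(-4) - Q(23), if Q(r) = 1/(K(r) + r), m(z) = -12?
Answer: -277/23 ≈ -12.043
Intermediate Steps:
K(l) = 0
Q(r) = 1/r (Q(r) = 1/(0 + r) = 1/r)
m(-4) - Q(23) = -12 - 1/23 = -277/23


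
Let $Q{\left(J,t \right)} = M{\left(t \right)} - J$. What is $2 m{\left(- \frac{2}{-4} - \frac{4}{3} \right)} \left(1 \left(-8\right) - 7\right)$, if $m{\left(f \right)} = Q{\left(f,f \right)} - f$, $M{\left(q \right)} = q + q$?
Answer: $0$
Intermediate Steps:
$M{\left(q \right)} = 2 q$
$Q{\left(J,t \right)} = - J + 2 t$ ($Q{\left(J,t \right)} = 2 t - J = - J + 2 t$)
$m{\left(f \right)} = 0$ ($m{\left(f \right)} = \left(- f + 2 f\right) - f = f - f = 0$)
$2 m{\left(- \frac{2}{-4} - \frac{4}{3} \right)} \left(1 \left(-8\right) - 7\right) = 2 \cdot 0 \left(1 \left(-8\right) - 7\right) = 0 \left(-8 - 7\right) = 0 \left(-15\right) = 0$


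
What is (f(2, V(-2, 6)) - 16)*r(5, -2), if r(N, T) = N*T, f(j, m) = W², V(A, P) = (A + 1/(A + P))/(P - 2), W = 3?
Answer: 70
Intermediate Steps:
V(A, P) = (A + 1/(A + P))/(-2 + P)
f(j, m) = 9 (f(j, m) = 3² = 9)
(f(2, V(-2, 6)) - 16)*r(5, -2) = (9 - 16)*(5*(-2)) = -7*(-10) = 70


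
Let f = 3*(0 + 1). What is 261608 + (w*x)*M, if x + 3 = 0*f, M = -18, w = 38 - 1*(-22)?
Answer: 264848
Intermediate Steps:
w = 60 (w = 38 + 22 = 60)
f = 3 (f = 3*1 = 3)
x = -3 (x = -3 + 0*3 = -3 + 0 = -3)
261608 + (w*x)*M = 261608 + (60*(-3))*(-18) = 261608 - 180*(-18) = 261608 + 3240 = 264848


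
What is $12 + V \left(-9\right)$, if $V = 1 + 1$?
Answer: $-6$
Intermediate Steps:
$V = 2$
$12 + V \left(-9\right) = 12 + 2 \left(-9\right) = 12 - 18 = -6$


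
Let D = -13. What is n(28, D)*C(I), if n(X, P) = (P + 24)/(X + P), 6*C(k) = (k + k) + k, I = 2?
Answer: 11/15 ≈ 0.73333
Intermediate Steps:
C(k) = k/2 (C(k) = ((k + k) + k)/6 = (2*k + k)/6 = (3*k)/6 = k/2)
n(X, P) = (24 + P)/(P + X)
n(28, D)*C(I) = ((24 - 13)/(-13 + 28))*((½)*2) = (11/15)*1 = 11/15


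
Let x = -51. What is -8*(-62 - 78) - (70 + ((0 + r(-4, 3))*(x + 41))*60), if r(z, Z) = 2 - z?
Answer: 4650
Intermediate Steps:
-8*(-62 - 78) - (70 + ((0 + r(-4, 3))*(x + 41))*60) = -8*(-62 - 78) - (70 + ((0 + (2 - 1*(-4)))*(-51 + 41))*60) = -8*(-140) - (70 + ((0 + (2 + 4))*(-10))*60) = 1120 - (70 + ((0 + 6)*(-10))*60) = 1120 - (70 + (6*(-10))*60) = 1120 - (70 - 60*60) = 1120 - (70 - 3600) = 1120 - 1*(-3530) = 1120 + 3530 = 4650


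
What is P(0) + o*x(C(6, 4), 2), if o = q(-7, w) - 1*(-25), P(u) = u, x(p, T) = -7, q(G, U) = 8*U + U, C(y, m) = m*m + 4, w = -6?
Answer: 203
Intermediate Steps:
C(y, m) = 4 + m**2 (C(y, m) = m**2 + 4 = 4 + m**2)
q(G, U) = 9*U
o = -29 (o = 9*(-6) - 1*(-25) = -54 + 25 = -29)
P(0) + o*x(C(6, 4), 2) = 0 - 29*(-7) = 0 + 203 = 203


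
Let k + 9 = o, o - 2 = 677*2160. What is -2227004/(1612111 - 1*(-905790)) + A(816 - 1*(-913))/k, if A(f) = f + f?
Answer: -3247869998594/3681959365013 ≈ -0.88210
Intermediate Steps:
A(f) = 2*f
o = 1462322 (o = 2 + 677*2160 = 2 + 1462320 = 1462322)
k = 1462313 (k = -9 + 1462322 = 1462313)
-2227004/(1612111 - 1*(-905790)) + A(816 - 1*(-913))/k = -2227004/(1612111 - 1*(-905790)) + (2*(816 - 1*(-913)))/1462313 = -2227004/(1612111 + 905790) + (2*(816 + 913))*(1/1462313) = -2227004/2517901 + (2*1729)*(1/1462313) = -2227004*1/2517901 + 3458*(1/1462313) = -2227004/2517901 + 3458/1462313 = -3247869998594/3681959365013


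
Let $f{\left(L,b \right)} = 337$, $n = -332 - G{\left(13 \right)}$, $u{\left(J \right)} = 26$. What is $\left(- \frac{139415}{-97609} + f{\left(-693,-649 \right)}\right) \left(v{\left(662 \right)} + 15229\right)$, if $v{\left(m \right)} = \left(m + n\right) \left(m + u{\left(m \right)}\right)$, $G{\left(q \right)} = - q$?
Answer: $\frac{8298481815024}{97609} \approx 8.5018 \cdot 10^{7}$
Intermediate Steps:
$n = -319$ ($n = -332 - \left(-1\right) 13 = -332 - -13 = -332 + 13 = -319$)
$v{\left(m \right)} = \left(-319 + m\right) \left(26 + m\right)$ ($v{\left(m \right)} = \left(m - 319\right) \left(m + 26\right) = \left(-319 + m\right) \left(26 + m\right)$)
$\left(- \frac{139415}{-97609} + f{\left(-693,-649 \right)}\right) \left(v{\left(662 \right)} + 15229\right) = \left(- \frac{139415}{-97609} + 337\right) \left(\left(-8294 + 662^{2} - 193966\right) + 15229\right) = \left(\left(-139415\right) \left(- \frac{1}{97609}\right) + 337\right) \left(\left(-8294 + 438244 - 193966\right) + 15229\right) = \left(\frac{139415}{97609} + 337\right) \left(235984 + 15229\right) = \frac{33033648}{97609} \cdot 251213 = \frac{8298481815024}{97609}$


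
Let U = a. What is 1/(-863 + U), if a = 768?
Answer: -1/95 ≈ -0.010526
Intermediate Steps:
U = 768
1/(-863 + U) = 1/(-863 + 768) = 1/(-95) = -1/95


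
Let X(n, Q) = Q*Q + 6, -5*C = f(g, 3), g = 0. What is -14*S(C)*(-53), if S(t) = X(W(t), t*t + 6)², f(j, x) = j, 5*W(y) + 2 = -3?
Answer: 1308888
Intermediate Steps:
W(y) = -1 (W(y) = -⅖ + (⅕)*(-3) = -⅖ - ⅗ = -1)
C = 0 (C = -⅕*0 = 0)
X(n, Q) = 6 + Q² (X(n, Q) = Q² + 6 = 6 + Q²)
S(t) = (6 + (6 + t²)²)² (S(t) = (6 + (t*t + 6)²)² = (6 + (t² + 6)²)² = (6 + (6 + t²)²)²)
-14*S(C)*(-53) = -14*(6 + (6 + 0²)²)²*(-53) = -14*(6 + (6 + 0)²)²*(-53) = -14*(6 + 6²)²*(-53) = -14*(6 + 36)²*(-53) = -14*42²*(-53) = -14*1764*(-53) = -24696*(-53) = 1308888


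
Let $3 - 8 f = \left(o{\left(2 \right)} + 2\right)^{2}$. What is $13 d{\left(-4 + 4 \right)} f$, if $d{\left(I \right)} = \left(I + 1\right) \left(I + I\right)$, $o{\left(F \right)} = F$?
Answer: $0$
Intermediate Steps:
$f = - \frac{13}{8}$ ($f = \frac{3}{8} - \frac{\left(2 + 2\right)^{2}}{8} = \frac{3}{8} - \frac{4^{2}}{8} = \frac{3}{8} - 2 = - \frac{13}{8} \approx -1.625$)
$d{\left(I \right)} = 2 I \left(1 + I\right)$ ($d{\left(I \right)} = \left(1 + I\right) 2 I = 2 I \left(1 + I\right)$)
$13 d{\left(-4 + 4 \right)} f = 13 \cdot 2 \left(-4 + 4\right) \left(1 + \left(-4 + 4\right)\right) \left(- \frac{13}{8}\right) = 13 \cdot 2 \cdot 0 \left(1 + 0\right) \left(- \frac{13}{8}\right) = 13 \cdot 2 \cdot 0 \cdot 1 \left(- \frac{13}{8}\right) = 13 \cdot 0 \left(- \frac{13}{8}\right) = 0 \left(- \frac{13}{8}\right) = 0$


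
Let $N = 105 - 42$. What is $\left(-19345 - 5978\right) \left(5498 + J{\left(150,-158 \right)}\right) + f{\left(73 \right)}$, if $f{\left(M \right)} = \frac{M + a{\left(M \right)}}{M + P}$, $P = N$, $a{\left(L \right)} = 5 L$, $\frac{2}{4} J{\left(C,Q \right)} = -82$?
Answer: $- \frac{9184955757}{68} \approx -1.3507 \cdot 10^{8}$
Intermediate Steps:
$J{\left(C,Q \right)} = -164$ ($J{\left(C,Q \right)} = 2 \left(-82\right) = -164$)
$N = 63$
$P = 63$
$f{\left(M \right)} = \frac{6 M}{63 + M}$ ($f{\left(M \right)} = \frac{M + 5 M}{M + 63} = \frac{6 M}{63 + M}$)
$\left(-19345 - 5978\right) \left(5498 + J{\left(150,-158 \right)}\right) + f{\left(73 \right)} = \left(-19345 - 5978\right) \left(5498 - 164\right) + 6 \cdot 73 \frac{1}{63 + 73} = \left(-25323\right) 5334 + 6 \cdot 73 \cdot \frac{1}{136} = -135072882 + 6 \cdot 73 \cdot \frac{1}{136} = -135072882 + \frac{219}{68} = - \frac{9184955757}{68}$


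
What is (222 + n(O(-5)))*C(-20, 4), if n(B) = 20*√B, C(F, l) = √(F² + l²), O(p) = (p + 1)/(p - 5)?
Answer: 32*√65 + 888*√26 ≈ 4785.9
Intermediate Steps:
O(p) = (1 + p)/(-5 + p)
(222 + n(O(-5)))*C(-20, 4) = (222 + 20*√((1 - 5)/(-5 - 5)))*√((-20)² + 4²) = (222 + 20*√(-4/(-10)))*√(400 + 16) = (222 + 20*√(-⅒*(-4)))*√416 = (222 + 20*√(⅖))*(4*√26) = (222 + 20*(√10/5))*(4*√26) = (222 + 4*√10)*(4*√26) = 4*√26*(222 + 4*√10)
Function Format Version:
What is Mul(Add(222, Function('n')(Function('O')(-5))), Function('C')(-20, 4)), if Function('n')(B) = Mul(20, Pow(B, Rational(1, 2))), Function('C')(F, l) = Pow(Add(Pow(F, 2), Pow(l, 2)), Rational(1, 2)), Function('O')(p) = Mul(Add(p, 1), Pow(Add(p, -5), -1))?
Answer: Add(Mul(32, Pow(65, Rational(1, 2))), Mul(888, Pow(26, Rational(1, 2)))) ≈ 4785.9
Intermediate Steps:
Function('O')(p) = Mul(Pow(Add(-5, p), -1), Add(1, p)) (Function('O')(p) = Mul(Add(1, p), Pow(Add(-5, p), -1)) = Mul(Pow(Add(-5, p), -1), Add(1, p)))
Mul(Add(222, Function('n')(Function('O')(-5))), Function('C')(-20, 4)) = Mul(Add(222, Mul(20, Pow(Mul(Pow(Add(-5, -5), -1), Add(1, -5)), Rational(1, 2)))), Pow(Add(Pow(-20, 2), Pow(4, 2)), Rational(1, 2))) = Mul(Add(222, Mul(20, Pow(Mul(Pow(-10, -1), -4), Rational(1, 2)))), Pow(Add(400, 16), Rational(1, 2))) = Mul(Add(222, Mul(20, Pow(Mul(Rational(-1, 10), -4), Rational(1, 2)))), Pow(416, Rational(1, 2))) = Mul(Add(222, Mul(20, Pow(Rational(2, 5), Rational(1, 2)))), Mul(4, Pow(26, Rational(1, 2)))) = Mul(Add(222, Mul(20, Mul(Rational(1, 5), Pow(10, Rational(1, 2))))), Mul(4, Pow(26, Rational(1, 2)))) = Mul(Add(222, Mul(4, Pow(10, Rational(1, 2)))), Mul(4, Pow(26, Rational(1, 2)))) = Mul(4, Pow(26, Rational(1, 2)), Add(222, Mul(4, Pow(10, Rational(1, 2)))))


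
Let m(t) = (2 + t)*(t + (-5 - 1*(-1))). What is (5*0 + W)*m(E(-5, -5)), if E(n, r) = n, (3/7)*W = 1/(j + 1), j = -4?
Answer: -21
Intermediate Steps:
W = -7/9 (W = 7/(3*(-4 + 1)) = (7/3)/(-3) = (7/3)*(-⅓) = -7/9 ≈ -0.77778)
m(t) = (-4 + t)*(2 + t) (m(t) = (2 + t)*(t + (-5 + 1)) = (2 + t)*(t - 4) = (2 + t)*(-4 + t) = (-4 + t)*(2 + t))
(5*0 + W)*m(E(-5, -5)) = (5*0 - 7/9)*(-8 + (-5)² - 2*(-5)) = (0 - 7/9)*(-8 + 25 + 10) = -7/9*27 = -21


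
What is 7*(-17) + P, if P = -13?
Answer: -132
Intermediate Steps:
7*(-17) + P = 7*(-17) - 13 = -119 - 13 = -132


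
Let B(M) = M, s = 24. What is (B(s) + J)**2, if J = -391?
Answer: 134689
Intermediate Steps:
(B(s) + J)**2 = (24 - 391)**2 = (-367)**2 = 134689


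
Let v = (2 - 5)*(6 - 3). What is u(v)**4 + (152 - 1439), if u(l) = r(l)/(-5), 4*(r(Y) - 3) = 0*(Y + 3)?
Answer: -804294/625 ≈ -1286.9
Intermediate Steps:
r(Y) = 3 (r(Y) = 3 + (0*(Y + 3))/4 = 3 + (0*(3 + Y))/4 = 3 + (1/4)*0 = 3 + 0 = 3)
v = -9 (v = -3*3 = -9)
u(l) = -3/5 (u(l) = 3/(-5) = 3*(-1/5) = -3/5)
u(v)**4 + (152 - 1439) = (-3/5)**4 + (152 - 1439) = 81/625 - 1287 = -804294/625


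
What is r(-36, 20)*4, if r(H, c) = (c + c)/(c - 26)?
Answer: -80/3 ≈ -26.667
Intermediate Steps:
r(H, c) = 2*c/(-26 + c) (r(H, c) = (2*c)/(-26 + c) = 2*c/(-26 + c))
r(-36, 20)*4 = (2*20/(-26 + 20))*4 = (2*20/(-6))*4 = (2*20*(-⅙))*4 = -20/3*4 = -80/3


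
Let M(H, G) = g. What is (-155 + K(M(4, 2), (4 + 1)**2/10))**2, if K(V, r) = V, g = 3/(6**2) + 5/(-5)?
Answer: 3500641/144 ≈ 24310.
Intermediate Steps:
g = -11/12 (g = 3/36 + 5*(-1/5) = 3*(1/36) - 1 = 1/12 - 1 = -11/12 ≈ -0.91667)
M(H, G) = -11/12
(-155 + K(M(4, 2), (4 + 1)**2/10))**2 = (-155 - 11/12)**2 = (-1871/12)**2 = 3500641/144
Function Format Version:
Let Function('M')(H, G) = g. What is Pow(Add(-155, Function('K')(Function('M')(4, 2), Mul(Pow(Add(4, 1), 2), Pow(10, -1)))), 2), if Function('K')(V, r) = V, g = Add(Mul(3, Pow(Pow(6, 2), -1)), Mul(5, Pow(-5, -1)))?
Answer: Rational(3500641, 144) ≈ 24310.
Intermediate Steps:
g = Rational(-11, 12) (g = Add(Mul(3, Pow(36, -1)), Mul(5, Rational(-1, 5))) = Add(Mul(3, Rational(1, 36)), -1) = Add(Rational(1, 12), -1) = Rational(-11, 12) ≈ -0.91667)
Function('M')(H, G) = Rational(-11, 12)
Pow(Add(-155, Function('K')(Function('M')(4, 2), Mul(Pow(Add(4, 1), 2), Pow(10, -1)))), 2) = Pow(Add(-155, Rational(-11, 12)), 2) = Pow(Rational(-1871, 12), 2) = Rational(3500641, 144)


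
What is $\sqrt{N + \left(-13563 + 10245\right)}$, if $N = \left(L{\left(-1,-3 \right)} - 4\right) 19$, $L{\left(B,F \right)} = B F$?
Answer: $i \sqrt{3337} \approx 57.767 i$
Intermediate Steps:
$N = -19$ ($N = \left(\left(-1\right) \left(-3\right) - 4\right) 19 = \left(3 - 4\right) 19 = \left(-1\right) 19 = -19$)
$\sqrt{N + \left(-13563 + 10245\right)} = \sqrt{-19 + \left(-13563 + 10245\right)} = \sqrt{-19 - 3318} = \sqrt{-3337} = i \sqrt{3337}$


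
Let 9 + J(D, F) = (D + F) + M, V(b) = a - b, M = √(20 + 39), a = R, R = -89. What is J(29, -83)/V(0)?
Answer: 63/89 - √59/89 ≈ 0.62156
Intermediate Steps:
a = -89
M = √59 ≈ 7.6811
V(b) = -89 - b
J(D, F) = -9 + D + F + √59 (J(D, F) = -9 + ((D + F) + √59) = -9 + (D + F + √59) = -9 + D + F + √59)
J(29, -83)/V(0) = (-9 + 29 - 83 + √59)/(-89 - 1*0) = (-63 + √59)/(-89 + 0) = (-63 + √59)/(-89) = (-63 + √59)*(-1/89) = 63/89 - √59/89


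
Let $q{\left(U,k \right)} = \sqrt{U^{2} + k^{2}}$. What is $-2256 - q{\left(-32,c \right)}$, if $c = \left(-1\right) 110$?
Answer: $-2256 - 2 \sqrt{3281} \approx -2370.6$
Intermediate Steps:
$c = -110$
$-2256 - q{\left(-32,c \right)} = -2256 - \sqrt{\left(-32\right)^{2} + \left(-110\right)^{2}} = -2256 - \sqrt{1024 + 12100} = -2256 - \sqrt{13124} = -2256 - 2 \sqrt{3281}$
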